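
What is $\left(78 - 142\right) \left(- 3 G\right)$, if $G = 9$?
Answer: $1728$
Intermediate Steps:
$\left(78 - 142\right) \left(- 3 G\right) = \left(78 - 142\right) \left(\left(-3\right) 9\right) = \left(-64\right) \left(-27\right) = 1728$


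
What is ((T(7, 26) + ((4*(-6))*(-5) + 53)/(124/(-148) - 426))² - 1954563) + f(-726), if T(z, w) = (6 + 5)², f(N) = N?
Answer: -484058613521657/249418849 ≈ -1.9407e+6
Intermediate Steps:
T(z, w) = 121 (T(z, w) = 11² = 121)
((T(7, 26) + ((4*(-6))*(-5) + 53)/(124/(-148) - 426))² - 1954563) + f(-726) = ((121 + ((4*(-6))*(-5) + 53)/(124/(-148) - 426))² - 1954563) - 726 = ((121 + (-24*(-5) + 53)/(124*(-1/148) - 426))² - 1954563) - 726 = ((121 + (120 + 53)/(-31/37 - 426))² - 1954563) - 726 = ((121 + 173/(-15793/37))² - 1954563) - 726 = ((121 + 173*(-37/15793))² - 1954563) - 726 = ((121 - 6401/15793)² - 1954563) - 726 = ((1904552/15793)² - 1954563) - 726 = (3627318320704/249418849 - 1954563) - 726 = -483877535437283/249418849 - 726 = -484058613521657/249418849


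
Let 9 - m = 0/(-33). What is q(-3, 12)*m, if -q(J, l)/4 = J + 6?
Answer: -108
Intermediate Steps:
q(J, l) = -24 - 4*J (q(J, l) = -4*(J + 6) = -4*(6 + J) = -24 - 4*J)
m = 9 (m = 9 - 0/(-33) = 9 - 0*(-1)/33 = 9 - 1*0 = 9 + 0 = 9)
q(-3, 12)*m = (-24 - 4*(-3))*9 = (-24 + 12)*9 = -12*9 = -108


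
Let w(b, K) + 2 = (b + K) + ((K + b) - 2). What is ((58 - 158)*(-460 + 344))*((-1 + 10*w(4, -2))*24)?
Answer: -278400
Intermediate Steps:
w(b, K) = -4 + 2*K + 2*b (w(b, K) = -2 + ((b + K) + ((K + b) - 2)) = -2 + ((K + b) + (-2 + K + b)) = -2 + (-2 + 2*K + 2*b) = -4 + 2*K + 2*b)
((58 - 158)*(-460 + 344))*((-1 + 10*w(4, -2))*24) = ((58 - 158)*(-460 + 344))*((-1 + 10*(-4 + 2*(-2) + 2*4))*24) = (-100*(-116))*((-1 + 10*(-4 - 4 + 8))*24) = 11600*((-1 + 10*0)*24) = 11600*((-1 + 0)*24) = 11600*(-1*24) = 11600*(-24) = -278400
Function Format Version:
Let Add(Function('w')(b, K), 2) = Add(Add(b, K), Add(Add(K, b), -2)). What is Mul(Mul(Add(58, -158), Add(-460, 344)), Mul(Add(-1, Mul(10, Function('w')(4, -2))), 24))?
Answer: -278400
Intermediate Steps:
Function('w')(b, K) = Add(-4, Mul(2, K), Mul(2, b)) (Function('w')(b, K) = Add(-2, Add(Add(b, K), Add(Add(K, b), -2))) = Add(-2, Add(Add(K, b), Add(-2, K, b))) = Add(-2, Add(-2, Mul(2, K), Mul(2, b))) = Add(-4, Mul(2, K), Mul(2, b)))
Mul(Mul(Add(58, -158), Add(-460, 344)), Mul(Add(-1, Mul(10, Function('w')(4, -2))), 24)) = Mul(Mul(Add(58, -158), Add(-460, 344)), Mul(Add(-1, Mul(10, Add(-4, Mul(2, -2), Mul(2, 4)))), 24)) = Mul(Mul(-100, -116), Mul(Add(-1, Mul(10, Add(-4, -4, 8))), 24)) = Mul(11600, Mul(Add(-1, Mul(10, 0)), 24)) = Mul(11600, Mul(Add(-1, 0), 24)) = Mul(11600, Mul(-1, 24)) = Mul(11600, -24) = -278400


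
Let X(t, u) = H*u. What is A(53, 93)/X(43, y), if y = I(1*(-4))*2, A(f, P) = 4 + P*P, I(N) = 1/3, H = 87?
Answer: 8653/58 ≈ 149.19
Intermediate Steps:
I(N) = ⅓
A(f, P) = 4 + P²
y = ⅔ (y = (⅓)*2 = ⅔ ≈ 0.66667)
X(t, u) = 87*u
A(53, 93)/X(43, y) = (4 + 93²)/((87*(⅔))) = (4 + 8649)/58 = 8653*(1/58) = 8653/58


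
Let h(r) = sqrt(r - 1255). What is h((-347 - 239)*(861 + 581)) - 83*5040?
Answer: -418320 + I*sqrt(846267) ≈ -4.1832e+5 + 919.93*I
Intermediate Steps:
h(r) = sqrt(-1255 + r)
h((-347 - 239)*(861 + 581)) - 83*5040 = sqrt(-1255 + (-347 - 239)*(861 + 581)) - 83*5040 = sqrt(-1255 - 586*1442) - 1*418320 = sqrt(-1255 - 845012) - 418320 = sqrt(-846267) - 418320 = I*sqrt(846267) - 418320 = -418320 + I*sqrt(846267)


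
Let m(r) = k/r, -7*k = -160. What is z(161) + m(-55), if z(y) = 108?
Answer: 8284/77 ≈ 107.58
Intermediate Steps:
k = 160/7 (k = -⅐*(-160) = 160/7 ≈ 22.857)
m(r) = 160/(7*r)
z(161) + m(-55) = 108 + (160/7)/(-55) = 108 + (160/7)*(-1/55) = 108 - 32/77 = 8284/77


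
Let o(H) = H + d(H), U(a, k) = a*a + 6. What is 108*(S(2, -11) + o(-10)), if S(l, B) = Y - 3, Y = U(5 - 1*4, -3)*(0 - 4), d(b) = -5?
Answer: -4968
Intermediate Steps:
U(a, k) = 6 + a² (U(a, k) = a² + 6 = 6 + a²)
Y = -28 (Y = (6 + (5 - 1*4)²)*(0 - 4) = (6 + (5 - 4)²)*(-4) = (6 + 1²)*(-4) = (6 + 1)*(-4) = 7*(-4) = -28)
o(H) = -5 + H (o(H) = H - 5 = -5 + H)
S(l, B) = -31 (S(l, B) = -28 - 3 = -31)
108*(S(2, -11) + o(-10)) = 108*(-31 + (-5 - 10)) = 108*(-31 - 15) = 108*(-46) = -4968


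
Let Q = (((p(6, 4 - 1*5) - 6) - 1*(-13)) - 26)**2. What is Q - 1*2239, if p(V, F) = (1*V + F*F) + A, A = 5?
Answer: -2190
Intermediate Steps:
p(V, F) = 5 + V + F**2 (p(V, F) = (1*V + F*F) + 5 = (V + F**2) + 5 = 5 + V + F**2)
Q = 49 (Q = ((((5 + 6 + (4 - 1*5)**2) - 6) - 1*(-13)) - 26)**2 = ((((5 + 6 + (4 - 5)**2) - 6) + 13) - 26)**2 = ((((5 + 6 + (-1)**2) - 6) + 13) - 26)**2 = ((((5 + 6 + 1) - 6) + 13) - 26)**2 = (((12 - 6) + 13) - 26)**2 = ((6 + 13) - 26)**2 = (19 - 26)**2 = (-7)**2 = 49)
Q - 1*2239 = 49 - 1*2239 = 49 - 2239 = -2190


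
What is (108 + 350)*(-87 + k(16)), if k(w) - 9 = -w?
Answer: -43052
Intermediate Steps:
k(w) = 9 - w
(108 + 350)*(-87 + k(16)) = (108 + 350)*(-87 + (9 - 1*16)) = 458*(-87 + (9 - 16)) = 458*(-87 - 7) = 458*(-94) = -43052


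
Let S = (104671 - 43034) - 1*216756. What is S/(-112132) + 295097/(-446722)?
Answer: 18102626557/25045915652 ≈ 0.72278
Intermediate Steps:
S = -155119 (S = 61637 - 216756 = -155119)
S/(-112132) + 295097/(-446722) = -155119/(-112132) + 295097/(-446722) = -155119*(-1/112132) + 295097*(-1/446722) = 155119/112132 - 295097/446722 = 18102626557/25045915652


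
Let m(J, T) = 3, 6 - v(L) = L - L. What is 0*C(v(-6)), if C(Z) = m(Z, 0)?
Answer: 0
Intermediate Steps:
v(L) = 6 (v(L) = 6 - (L - L) = 6 - 1*0 = 6 + 0 = 6)
C(Z) = 3
0*C(v(-6)) = 0*3 = 0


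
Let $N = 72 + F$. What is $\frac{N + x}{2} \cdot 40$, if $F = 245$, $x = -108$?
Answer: $4180$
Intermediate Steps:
$N = 317$ ($N = 72 + 245 = 317$)
$\frac{N + x}{2} \cdot 40 = \frac{317 - 108}{2} \cdot 40 = 209 \cdot \frac{1}{2} \cdot 40 = \frac{209}{2} \cdot 40 = 4180$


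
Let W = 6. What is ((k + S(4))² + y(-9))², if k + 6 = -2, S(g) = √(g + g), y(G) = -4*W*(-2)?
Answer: 16448 - 7680*√2 ≈ 5586.8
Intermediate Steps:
y(G) = 48 (y(G) = -4*6*(-2) = -24*(-2) = 48)
S(g) = √2*√g (S(g) = √(2*g) = √2*√g)
k = -8 (k = -6 - 2 = -8)
((k + S(4))² + y(-9))² = ((-8 + √2*√4)² + 48)² = ((-8 + √2*2)² + 48)² = ((-8 + 2*√2)² + 48)² = (48 + (-8 + 2*√2)²)²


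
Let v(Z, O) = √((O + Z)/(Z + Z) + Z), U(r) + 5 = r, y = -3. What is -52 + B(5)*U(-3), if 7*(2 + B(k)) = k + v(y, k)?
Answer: -292/7 - 8*I*√30/21 ≈ -41.714 - 2.0866*I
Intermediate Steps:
U(r) = -5 + r
v(Z, O) = √(Z + (O + Z)/(2*Z)) (v(Z, O) = √((O + Z)/((2*Z)) + Z) = √((O + Z)*(1/(2*Z)) + Z) = √((O + Z)/(2*Z) + Z) = √(Z + (O + Z)/(2*Z)))
B(k) = -2 + k/7 + √(-10 - 2*k/3)/14 (B(k) = -2 + (k + √(2 + 4*(-3) + 2*k/(-3))/2)/7 = -2 + (k + √(2 - 12 + 2*k*(-⅓))/2)/7 = -2 + (k + √(2 - 12 - 2*k/3)/2)/7 = -2 + (k + √(-10 - 2*k/3)/2)/7 = -2 + (k/7 + √(-10 - 2*k/3)/14) = -2 + k/7 + √(-10 - 2*k/3)/14)
-52 + B(5)*U(-3) = -52 + (-2 + (⅐)*5 + √(-90 - 6*5)/42)*(-5 - 3) = -52 + (-2 + 5/7 + √(-90 - 30)/42)*(-8) = -52 + (-2 + 5/7 + √(-120)/42)*(-8) = -52 + (-2 + 5/7 + (2*I*√30)/42)*(-8) = -52 + (-2 + 5/7 + I*√30/21)*(-8) = -52 + (-9/7 + I*√30/21)*(-8) = -52 + (72/7 - 8*I*√30/21) = -292/7 - 8*I*√30/21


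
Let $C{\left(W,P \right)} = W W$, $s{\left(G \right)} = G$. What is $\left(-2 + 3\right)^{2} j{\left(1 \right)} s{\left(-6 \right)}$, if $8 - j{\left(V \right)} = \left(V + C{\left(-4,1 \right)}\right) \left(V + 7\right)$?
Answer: $768$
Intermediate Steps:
$C{\left(W,P \right)} = W^{2}$
$j{\left(V \right)} = 8 - \left(7 + V\right) \left(16 + V\right)$ ($j{\left(V \right)} = 8 - \left(V + \left(-4\right)^{2}\right) \left(V + 7\right) = 8 - \left(V + 16\right) \left(7 + V\right) = 8 - \left(16 + V\right) \left(7 + V\right) = 8 - \left(7 + V\right) \left(16 + V\right)$)
$\left(-2 + 3\right)^{2} j{\left(1 \right)} s{\left(-6 \right)} = \left(-2 + 3\right)^{2} \left(-104 - 1^{2} - 23\right) \left(-6\right) = 1^{2} \left(-104 - 1 - 23\right) \left(-6\right) = 1 \left(-104 - 1 - 23\right) \left(-6\right) = 1 \left(-128\right) \left(-6\right) = \left(-128\right) \left(-6\right) = 768$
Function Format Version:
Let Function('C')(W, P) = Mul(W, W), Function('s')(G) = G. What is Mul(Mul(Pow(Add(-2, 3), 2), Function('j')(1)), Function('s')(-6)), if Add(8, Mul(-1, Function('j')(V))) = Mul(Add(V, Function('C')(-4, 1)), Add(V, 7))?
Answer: 768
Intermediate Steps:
Function('C')(W, P) = Pow(W, 2)
Function('j')(V) = Add(8, Mul(-1, Add(7, V), Add(16, V))) (Function('j')(V) = Add(8, Mul(-1, Mul(Add(V, Pow(-4, 2)), Add(V, 7)))) = Add(8, Mul(-1, Mul(Add(V, 16), Add(7, V)))) = Add(8, Mul(-1, Mul(Add(16, V), Add(7, V)))) = Add(8, Mul(-1, Mul(Add(7, V), Add(16, V)))) = Add(8, Mul(-1, Add(7, V), Add(16, V))))
Mul(Mul(Pow(Add(-2, 3), 2), Function('j')(1)), Function('s')(-6)) = Mul(Mul(Pow(Add(-2, 3), 2), Add(-104, Mul(-1, Pow(1, 2)), Mul(-23, 1))), -6) = Mul(Mul(Pow(1, 2), Add(-104, Mul(-1, 1), -23)), -6) = Mul(Mul(1, Add(-104, -1, -23)), -6) = Mul(Mul(1, -128), -6) = Mul(-128, -6) = 768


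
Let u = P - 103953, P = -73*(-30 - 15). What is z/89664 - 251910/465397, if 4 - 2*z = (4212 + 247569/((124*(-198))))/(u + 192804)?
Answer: -34062050955860042953/62931293575114973184 ≈ -0.54126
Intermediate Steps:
P = 3285 (P = -73*(-45) = 3285)
u = -100668 (u = 3285 - 103953 = -100668)
z = 2981775611/1508082048 (z = 2 - (4212 + 247569/((124*(-198))))/(2*(-100668 + 192804)) = 2 - (4212 + 247569/(-24552))/(2*92136) = 2 - (4212 + 247569*(-1/24552))/(2*92136) = 2 - (4212 - 82523/8184)/(2*92136) = 2 - 34388485/(16368*92136) = 2 - ½*34388485/754041024 = 2 - 34388485/1508082048 = 2981775611/1508082048 ≈ 1.9772)
z/89664 - 251910/465397 = (2981775611/1508082048)/89664 - 251910/465397 = (2981775611/1508082048)*(1/89664) - 251910*1/465397 = 2981775611/135220668751872 - 251910/465397 = -34062050955860042953/62931293575114973184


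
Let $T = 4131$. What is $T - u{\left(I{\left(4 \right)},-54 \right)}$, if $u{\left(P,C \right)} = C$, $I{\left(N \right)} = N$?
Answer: $4185$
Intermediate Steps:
$T - u{\left(I{\left(4 \right)},-54 \right)} = 4131 - -54 = 4131 + 54 = 4185$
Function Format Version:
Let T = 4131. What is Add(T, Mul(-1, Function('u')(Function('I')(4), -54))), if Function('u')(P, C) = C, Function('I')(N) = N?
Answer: 4185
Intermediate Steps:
Add(T, Mul(-1, Function('u')(Function('I')(4), -54))) = Add(4131, Mul(-1, -54)) = Add(4131, 54) = 4185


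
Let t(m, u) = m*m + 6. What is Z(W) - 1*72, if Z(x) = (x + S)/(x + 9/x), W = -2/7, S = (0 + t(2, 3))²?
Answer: -33436/445 ≈ -75.137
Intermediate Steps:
t(m, u) = 6 + m² (t(m, u) = m² + 6 = 6 + m²)
S = 100 (S = (0 + (6 + 2²))² = (0 + (6 + 4))² = (0 + 10)² = 10² = 100)
W = -2/7 (W = -2*⅐ = -2/7 ≈ -0.28571)
Z(x) = (100 + x)/(x + 9/x) (Z(x) = (x + 100)/(x + 9/x) = (100 + x)/(x + 9/x))
Z(W) - 1*72 = -2*(100 - 2/7)/(7*(9 + (-2/7)²)) - 1*72 = -2/7*698/7/(9 + 4/49) - 72 = -2/7*698/7/445/49 - 72 = -2/7*49/445*698/7 - 72 = -1396/445 - 72 = -33436/445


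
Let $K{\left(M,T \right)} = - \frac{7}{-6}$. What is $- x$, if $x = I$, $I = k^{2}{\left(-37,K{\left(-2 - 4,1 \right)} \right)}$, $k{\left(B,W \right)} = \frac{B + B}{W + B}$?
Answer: $- \frac{197136}{46225} \approx -4.2647$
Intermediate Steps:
$K{\left(M,T \right)} = \frac{7}{6}$ ($K{\left(M,T \right)} = \left(-7\right) \left(- \frac{1}{6}\right) = \frac{7}{6}$)
$k{\left(B,W \right)} = \frac{2 B}{B + W}$
$I = \frac{197136}{46225}$ ($I = \left(2 \left(-37\right) \frac{1}{-37 + \frac{7}{6}}\right)^{2} = \left(2 \left(-37\right) \frac{1}{- \frac{215}{6}}\right)^{2} = \left(2 \left(-37\right) \left(- \frac{6}{215}\right)\right)^{2} = \left(\frac{444}{215}\right)^{2} = \frac{197136}{46225} \approx 4.2647$)
$x = \frac{197136}{46225} \approx 4.2647$
$- x = \left(-1\right) \frac{197136}{46225} = - \frac{197136}{46225}$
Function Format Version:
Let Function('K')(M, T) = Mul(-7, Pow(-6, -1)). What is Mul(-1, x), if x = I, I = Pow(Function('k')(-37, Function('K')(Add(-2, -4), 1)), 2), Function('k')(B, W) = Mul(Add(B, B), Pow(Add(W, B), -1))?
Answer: Rational(-197136, 46225) ≈ -4.2647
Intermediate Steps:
Function('K')(M, T) = Rational(7, 6) (Function('K')(M, T) = Mul(-7, Rational(-1, 6)) = Rational(7, 6))
Function('k')(B, W) = Mul(2, B, Pow(Add(B, W), -1)) (Function('k')(B, W) = Mul(Mul(2, B), Pow(Add(B, W), -1)) = Mul(2, B, Pow(Add(B, W), -1)))
I = Rational(197136, 46225) (I = Pow(Mul(2, -37, Pow(Add(-37, Rational(7, 6)), -1)), 2) = Pow(Mul(2, -37, Pow(Rational(-215, 6), -1)), 2) = Pow(Mul(2, -37, Rational(-6, 215)), 2) = Pow(Rational(444, 215), 2) = Rational(197136, 46225) ≈ 4.2647)
x = Rational(197136, 46225) ≈ 4.2647
Mul(-1, x) = Mul(-1, Rational(197136, 46225)) = Rational(-197136, 46225)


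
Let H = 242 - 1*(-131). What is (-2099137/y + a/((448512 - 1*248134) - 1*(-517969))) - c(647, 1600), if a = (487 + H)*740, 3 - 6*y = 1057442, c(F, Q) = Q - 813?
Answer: -588091194154237/759608133333 ≈ -774.20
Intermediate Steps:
c(F, Q) = -813 + Q
y = -1057439/6 (y = ½ - ⅙*1057442 = ½ - 528721/3 = -1057439/6 ≈ -1.7624e+5)
H = 373 (H = 242 + 131 = 373)
a = 636400 (a = (487 + 373)*740 = 860*740 = 636400)
(-2099137/y + a/((448512 - 1*248134) - 1*(-517969))) - c(647, 1600) = (-2099137/(-1057439/6) + 636400/((448512 - 1*248134) - 1*(-517969))) - (-813 + 1600) = (-2099137*(-6/1057439) + 636400/((448512 - 248134) + 517969)) - 1*787 = (12594822/1057439 + 636400/(200378 + 517969)) - 787 = (12594822/1057439 + 636400/718347) - 787 = 9720406778834/759608133333 - 787 = -588091194154237/759608133333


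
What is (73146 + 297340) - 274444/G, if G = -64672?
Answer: 5990086259/16168 ≈ 3.7049e+5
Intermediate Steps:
(73146 + 297340) - 274444/G = (73146 + 297340) - 274444/(-64672) = 370486 - 274444*(-1/64672) = 370486 + 68611/16168 = 5990086259/16168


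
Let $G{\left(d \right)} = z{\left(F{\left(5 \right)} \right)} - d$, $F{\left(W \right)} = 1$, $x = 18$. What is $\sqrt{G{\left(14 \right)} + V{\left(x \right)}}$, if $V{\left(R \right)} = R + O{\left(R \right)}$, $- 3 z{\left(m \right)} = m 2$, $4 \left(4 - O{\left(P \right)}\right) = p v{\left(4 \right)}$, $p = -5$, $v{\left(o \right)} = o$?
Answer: $\frac{\sqrt{111}}{3} \approx 3.5119$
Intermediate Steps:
$O{\left(P \right)} = 9$ ($O{\left(P \right)} = 4 - \frac{\left(-5\right) 4}{4} = 4 - -5 = 4 + 5 = 9$)
$z{\left(m \right)} = - \frac{2 m}{3}$ ($z{\left(m \right)} = - \frac{m 2}{3} = - \frac{2 m}{3}$)
$V{\left(R \right)} = 9 + R$ ($V{\left(R \right)} = R + 9 = 9 + R$)
$G{\left(d \right)} = - \frac{2}{3} - d$ ($G{\left(d \right)} = \left(- \frac{2}{3}\right) 1 - d = - \frac{2}{3} - d$)
$\sqrt{G{\left(14 \right)} + V{\left(x \right)}} = \sqrt{\left(- \frac{2}{3} - 14\right) + \left(9 + 18\right)} = \sqrt{\left(- \frac{2}{3} - 14\right) + 27} = \sqrt{- \frac{44}{3} + 27} = \sqrt{\frac{37}{3}} = \frac{\sqrt{111}}{3}$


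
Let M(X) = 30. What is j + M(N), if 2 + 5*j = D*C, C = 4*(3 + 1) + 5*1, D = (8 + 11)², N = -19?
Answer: 7729/5 ≈ 1545.8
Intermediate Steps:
D = 361 (D = 19² = 361)
C = 21 (C = 4*4 + 5 = 16 + 5 = 21)
j = 7579/5 (j = -⅖ + (361*21)/5 = -⅖ + (⅕)*7581 = -⅖ + 7581/5 = 7579/5 ≈ 1515.8)
j + M(N) = 7579/5 + 30 = 7729/5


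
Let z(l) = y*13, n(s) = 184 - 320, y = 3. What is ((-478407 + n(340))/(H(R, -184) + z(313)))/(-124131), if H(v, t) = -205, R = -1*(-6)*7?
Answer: -478543/20605746 ≈ -0.023224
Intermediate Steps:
R = 42 (R = 6*7 = 42)
n(s) = -136
z(l) = 39 (z(l) = 3*13 = 39)
((-478407 + n(340))/(H(R, -184) + z(313)))/(-124131) = ((-478407 - 136)/(-205 + 39))/(-124131) = -478543/(-166)*(-1/124131) = -478543*(-1/166)*(-1/124131) = (478543/166)*(-1/124131) = -478543/20605746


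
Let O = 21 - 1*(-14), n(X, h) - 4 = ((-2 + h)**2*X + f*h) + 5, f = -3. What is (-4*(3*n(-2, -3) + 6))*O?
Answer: 12600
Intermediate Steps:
n(X, h) = 9 - 3*h + X*(-2 + h)**2 (n(X, h) = 4 + (((-2 + h)**2*X - 3*h) + 5) = 4 + ((X*(-2 + h)**2 - 3*h) + 5) = 4 + ((-3*h + X*(-2 + h)**2) + 5) = 4 + (5 - 3*h + X*(-2 + h)**2) = 9 - 3*h + X*(-2 + h)**2)
O = 35 (O = 21 + 14 = 35)
(-4*(3*n(-2, -3) + 6))*O = -4*(3*(9 - 3*(-3) - 2*(-2 - 3)**2) + 6)*35 = -4*(3*(9 + 9 - 2*(-5)**2) + 6)*35 = -4*(3*(9 + 9 - 2*25) + 6)*35 = -4*(3*(9 + 9 - 50) + 6)*35 = -4*(3*(-32) + 6)*35 = -4*(-96 + 6)*35 = -4*(-90)*35 = 360*35 = 12600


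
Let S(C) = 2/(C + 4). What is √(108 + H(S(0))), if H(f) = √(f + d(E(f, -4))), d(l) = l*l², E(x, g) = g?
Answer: √(432 + 2*I*√254)/2 ≈ 10.399 + 0.38313*I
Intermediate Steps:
d(l) = l³
S(C) = 2/(4 + C)
H(f) = √(-64 + f) (H(f) = √(f + (-4)³) = √(f - 64) = √(-64 + f))
√(108 + H(S(0))) = √(108 + √(-64 + 2/(4 + 0))) = √(108 + √(-64 + 2/4)) = √(108 + √(-64 + 2*(¼))) = √(108 + √(-64 + ½)) = √(108 + √(-127/2)) = √(108 + I*√254/2)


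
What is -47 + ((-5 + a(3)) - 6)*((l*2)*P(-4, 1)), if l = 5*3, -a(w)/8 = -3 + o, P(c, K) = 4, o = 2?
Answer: -407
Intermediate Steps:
a(w) = 8 (a(w) = -8*(-3 + 2) = -8*(-1) = 8)
l = 15
-47 + ((-5 + a(3)) - 6)*((l*2)*P(-4, 1)) = -47 + ((-5 + 8) - 6)*((15*2)*4) = -47 + (3 - 6)*(30*4) = -47 - 3*120 = -47 - 360 = -407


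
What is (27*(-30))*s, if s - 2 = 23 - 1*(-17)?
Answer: -34020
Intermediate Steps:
s = 42 (s = 2 + (23 - 1*(-17)) = 2 + (23 + 17) = 2 + 40 = 42)
(27*(-30))*s = (27*(-30))*42 = -810*42 = -34020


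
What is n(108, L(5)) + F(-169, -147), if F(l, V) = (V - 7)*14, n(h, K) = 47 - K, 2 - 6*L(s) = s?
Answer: -4217/2 ≈ -2108.5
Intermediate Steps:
L(s) = 1/3 - s/6
F(l, V) = -98 + 14*V (F(l, V) = (-7 + V)*14 = -98 + 14*V)
n(108, L(5)) + F(-169, -147) = (47 - (1/3 - 1/6*5)) + (-98 + 14*(-147)) = (47 - (1/3 - 5/6)) + (-98 - 2058) = (47 - 1*(-1/2)) - 2156 = (47 + 1/2) - 2156 = 95/2 - 2156 = -4217/2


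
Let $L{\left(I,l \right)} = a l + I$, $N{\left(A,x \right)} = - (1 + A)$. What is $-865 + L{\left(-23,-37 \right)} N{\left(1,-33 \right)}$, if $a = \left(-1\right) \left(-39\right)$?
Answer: $2067$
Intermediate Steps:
$N{\left(A,x \right)} = -1 - A$
$a = 39$
$L{\left(I,l \right)} = I + 39 l$ ($L{\left(I,l \right)} = 39 l + I = I + 39 l$)
$-865 + L{\left(-23,-37 \right)} N{\left(1,-33 \right)} = -865 + \left(-23 + 39 \left(-37\right)\right) \left(-1 - 1\right) = -865 + \left(-23 - 1443\right) \left(-1 - 1\right) = -865 - -2932 = -865 + 2932 = 2067$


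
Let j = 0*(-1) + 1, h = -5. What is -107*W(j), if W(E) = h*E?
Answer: 535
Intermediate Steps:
j = 1 (j = 0 + 1 = 1)
W(E) = -5*E
-107*W(j) = -(-535) = -107*(-5) = 535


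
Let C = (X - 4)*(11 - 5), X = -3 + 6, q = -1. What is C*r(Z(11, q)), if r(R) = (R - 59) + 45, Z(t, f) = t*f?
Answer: 150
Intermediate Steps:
X = 3
Z(t, f) = f*t
C = -6 (C = (3 - 4)*(11 - 5) = -1*6 = -6)
r(R) = -14 + R (r(R) = (-59 + R) + 45 = -14 + R)
C*r(Z(11, q)) = -6*(-14 - 1*11) = -6*(-14 - 11) = -6*(-25) = 150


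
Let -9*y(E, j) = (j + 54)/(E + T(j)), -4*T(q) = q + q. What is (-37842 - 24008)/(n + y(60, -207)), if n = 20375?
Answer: -20224950/6662659 ≈ -3.0356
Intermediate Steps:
T(q) = -q/2 (T(q) = -(q + q)/4 = -q/2)
y(E, j) = -(54 + j)/(9*(E - j/2)) (y(E, j) = -(j + 54)/(9*(E - j/2)) = -(54 + j)/(9*(E - j/2)))
(-37842 - 24008)/(n + y(60, -207)) = (-37842 - 24008)/(20375 + 2*(54 - 207)/(9*(-207 - 2*60))) = -61850/(20375 + (2/9)*(-153)/(-207 - 120)) = -61850/(20375 + (2/9)*(-153)/(-327)) = -61850/(20375 + (2/9)*(-1/327)*(-153)) = -61850/(20375 + 34/327) = -61850/6662659/327 = -61850*327/6662659 = -20224950/6662659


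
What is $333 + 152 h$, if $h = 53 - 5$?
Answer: $7629$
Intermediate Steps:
$h = 48$ ($h = 53 - 5 = 48$)
$333 + 152 h = 333 + 152 \cdot 48 = 333 + 7296 = 7629$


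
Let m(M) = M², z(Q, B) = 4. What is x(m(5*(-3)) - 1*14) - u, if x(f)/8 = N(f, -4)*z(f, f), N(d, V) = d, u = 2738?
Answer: 4014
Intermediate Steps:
x(f) = 32*f (x(f) = 8*(f*4) = 8*(4*f) = 32*f)
x(m(5*(-3)) - 1*14) - u = 32*((5*(-3))² - 1*14) - 1*2738 = 32*((-15)² - 14) - 2738 = 32*(225 - 14) - 2738 = 32*211 - 2738 = 6752 - 2738 = 4014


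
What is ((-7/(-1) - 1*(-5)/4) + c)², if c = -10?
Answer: 49/16 ≈ 3.0625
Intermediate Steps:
((-7/(-1) - 1*(-5)/4) + c)² = ((-7/(-1) - 1*(-5)/4) - 10)² = ((-7*(-1) + 5*(¼)) - 10)² = ((7 + 5/4) - 10)² = (33/4 - 10)² = (-7/4)² = 49/16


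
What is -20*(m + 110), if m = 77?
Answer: -3740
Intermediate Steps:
-20*(m + 110) = -20*(77 + 110) = -20*187 = -3740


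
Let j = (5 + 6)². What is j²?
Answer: 14641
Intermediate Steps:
j = 121 (j = 11² = 121)
j² = 121² = 14641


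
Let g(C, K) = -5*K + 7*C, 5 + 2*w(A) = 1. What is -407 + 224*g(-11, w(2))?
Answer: -15415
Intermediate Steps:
w(A) = -2 (w(A) = -5/2 + (½)*1 = -5/2 + ½ = -2)
-407 + 224*g(-11, w(2)) = -407 + 224*(-5*(-2) + 7*(-11)) = -407 + 224*(10 - 77) = -407 + 224*(-67) = -407 - 15008 = -15415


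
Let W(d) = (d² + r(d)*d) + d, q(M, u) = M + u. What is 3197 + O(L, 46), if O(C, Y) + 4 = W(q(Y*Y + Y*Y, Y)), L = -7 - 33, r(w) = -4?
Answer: 18291643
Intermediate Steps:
L = -40
W(d) = d² - 3*d (W(d) = (d² - 4*d) + d = d² - 3*d)
O(C, Y) = -4 + (Y + 2*Y²)*(-3 + Y + 2*Y²) (O(C, Y) = -4 + ((Y*Y + Y*Y) + Y)*(-3 + ((Y*Y + Y*Y) + Y)) = -4 + ((Y² + Y²) + Y)*(-3 + ((Y² + Y²) + Y)) = -4 + (2*Y² + Y)*(-3 + (2*Y² + Y)) = -4 + (Y + 2*Y²)*(-3 + (Y + 2*Y²)) = -4 + (Y + 2*Y²)*(-3 + Y + 2*Y²))
3197 + O(L, 46) = 3197 + (-4 + 46*(1 + 2*46)*(-3 + 46 + 2*46²)) = 3197 + (-4 + 46*(1 + 92)*(-3 + 46 + 2*2116)) = 3197 + (-4 + 46*93*(-3 + 46 + 4232)) = 3197 + (-4 + 46*93*4275) = 3197 + (-4 + 18288450) = 3197 + 18288446 = 18291643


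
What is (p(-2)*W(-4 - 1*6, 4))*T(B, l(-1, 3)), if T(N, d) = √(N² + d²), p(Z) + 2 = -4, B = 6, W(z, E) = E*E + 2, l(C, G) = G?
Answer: -324*√5 ≈ -724.49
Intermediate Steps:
W(z, E) = 2 + E² (W(z, E) = E² + 2 = 2 + E²)
p(Z) = -6 (p(Z) = -2 - 4 = -6)
(p(-2)*W(-4 - 1*6, 4))*T(B, l(-1, 3)) = (-6*(2 + 4²))*√(6² + 3²) = (-6*(2 + 16))*√(36 + 9) = (-6*18)*√45 = -324*√5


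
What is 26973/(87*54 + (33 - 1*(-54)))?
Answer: 8991/1595 ≈ 5.6370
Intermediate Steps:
26973/(87*54 + (33 - 1*(-54))) = 26973/(4698 + (33 + 54)) = 26973/(4698 + 87) = 26973/4785 = 26973*(1/4785) = 8991/1595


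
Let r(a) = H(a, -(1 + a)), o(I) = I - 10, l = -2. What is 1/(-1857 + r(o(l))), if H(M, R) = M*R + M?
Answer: -1/2001 ≈ -0.00049975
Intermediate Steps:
o(I) = -10 + I
H(M, R) = M + M*R
r(a) = -a² (r(a) = a*(1 - (1 + a)) = a*(1 + (-1 - a)) = a*(-a) = -a²)
1/(-1857 + r(o(l))) = 1/(-1857 - (-10 - 2)²) = 1/(-1857 - 1*(-12)²) = 1/(-1857 - 1*144) = 1/(-1857 - 144) = 1/(-2001) = -1/2001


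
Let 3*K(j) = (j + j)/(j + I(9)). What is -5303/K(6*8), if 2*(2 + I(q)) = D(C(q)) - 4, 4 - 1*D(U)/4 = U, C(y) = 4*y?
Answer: 26515/8 ≈ 3314.4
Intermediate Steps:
D(U) = 16 - 4*U
I(q) = 4 - 8*q (I(q) = -2 + ((16 - 16*q) - 4)/2 = -2 + (12 - 16*q)/2 = -2 + (6 - 8*q) = 4 - 8*q)
K(j) = 2*j/(3*(-68 + j)) (K(j) = ((j + j)/(j + (4 - 8*9)))/3 = ((2*j)/(j + (4 - 72)))/3 = ((2*j)/(j - 68))/3 = ((2*j)/(-68 + j))/3 = (2*j/(-68 + j))/3 = 2*j/(3*(-68 + j)))
-5303/K(6*8) = -5303/(2*(6*8)/(3*(-68 + 6*8))) = -5303/((⅔)*48/(-68 + 48)) = -5303/((⅔)*48/(-20)) = -5303/((⅔)*48*(-1/20)) = -5303/(-8/5) = -5303*(-5/8) = 26515/8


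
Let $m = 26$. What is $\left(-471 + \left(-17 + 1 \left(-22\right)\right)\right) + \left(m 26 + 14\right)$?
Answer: $180$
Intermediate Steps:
$\left(-471 + \left(-17 + 1 \left(-22\right)\right)\right) + \left(m 26 + 14\right) = \left(-471 + \left(-17 + 1 \left(-22\right)\right)\right) + \left(26 \cdot 26 + 14\right) = \left(-471 - 39\right) + \left(676 + 14\right) = \left(-471 - 39\right) + 690 = -510 + 690 = 180$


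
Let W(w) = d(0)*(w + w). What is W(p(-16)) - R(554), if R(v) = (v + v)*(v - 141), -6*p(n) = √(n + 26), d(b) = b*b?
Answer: -457604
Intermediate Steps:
d(b) = b²
p(n) = -√(26 + n)/6 (p(n) = -√(n + 26)/6 = -√(26 + n)/6)
R(v) = 2*v*(-141 + v) (R(v) = (2*v)*(-141 + v) = 2*v*(-141 + v))
W(w) = 0 (W(w) = 0²*(w + w) = 0*(2*w) = 0)
W(p(-16)) - R(554) = 0 - 2*554*(-141 + 554) = 0 - 2*554*413 = 0 - 1*457604 = 0 - 457604 = -457604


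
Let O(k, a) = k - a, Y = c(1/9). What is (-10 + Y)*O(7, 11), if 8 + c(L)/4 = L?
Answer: 1496/9 ≈ 166.22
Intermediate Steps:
c(L) = -32 + 4*L
Y = -284/9 (Y = -32 + 4/9 = -284/9 ≈ -31.556)
(-10 + Y)*O(7, 11) = (-10 - 284/9)*(7 - 1*11) = -374*(7 - 11)/9 = -374/9*(-4) = 1496/9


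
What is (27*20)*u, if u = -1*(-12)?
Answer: 6480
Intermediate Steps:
u = 12
(27*20)*u = (27*20)*12 = 540*12 = 6480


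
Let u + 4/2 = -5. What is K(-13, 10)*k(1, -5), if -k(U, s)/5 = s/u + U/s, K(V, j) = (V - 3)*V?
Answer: -3744/7 ≈ -534.86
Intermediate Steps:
u = -7 (u = -2 - 5 = -7)
K(V, j) = V*(-3 + V) (K(V, j) = (-3 + V)*V = V*(-3 + V))
k(U, s) = 5*s/7 - 5*U/s (k(U, s) = -5*(s/(-7) + U/s) = -5*(s*(-1/7) + U/s) = -5*(-s/7 + U/s) = 5*s/7 - 5*U/s)
K(-13, 10)*k(1, -5) = (-13*(-3 - 13))*((5/7)*(-5) - 5*1/(-5)) = (-13*(-16))*(-25/7 - 5*1*(-1/5)) = 208*(-25/7 + 1) = 208*(-18/7) = -3744/7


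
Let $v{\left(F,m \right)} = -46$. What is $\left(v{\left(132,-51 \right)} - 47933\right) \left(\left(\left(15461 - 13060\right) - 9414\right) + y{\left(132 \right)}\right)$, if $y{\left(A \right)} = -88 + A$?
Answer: $334365651$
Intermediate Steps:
$\left(v{\left(132,-51 \right)} - 47933\right) \left(\left(\left(15461 - 13060\right) - 9414\right) + y{\left(132 \right)}\right) = \left(-46 - 47933\right) \left(\left(\left(15461 - 13060\right) - 9414\right) + \left(-88 + 132\right)\right) = - 47979 \left(\left(2401 - 9414\right) + 44\right) = - 47979 \left(-7013 + 44\right) = \left(-47979\right) \left(-6969\right) = 334365651$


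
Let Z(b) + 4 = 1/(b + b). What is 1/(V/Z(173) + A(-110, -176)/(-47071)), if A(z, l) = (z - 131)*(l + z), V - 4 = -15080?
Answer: 65099193/245440944358 ≈ 0.00026523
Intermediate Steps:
V = -15076 (V = 4 - 15080 = -15076)
A(z, l) = (-131 + z)*(l + z)
Z(b) = -4 + 1/(2*b) (Z(b) = -4 + 1/(b + b) = -4 + 1/(2*b))
1/(V/Z(173) + A(-110, -176)/(-47071)) = 1/(-15076/(-4 + (½)/173) + ((-110)² - 131*(-176) - 131*(-110) - 176*(-110))/(-47071)) = 1/(-15076/(-4 + (½)*(1/173)) + (12100 + 23056 + 14410 + 19360)*(-1/47071)) = 1/(-15076/(-4 + 1/346) + 68926*(-1/47071)) = 1/(-15076/(-1383/346) - 68926/47071) = 1/(-15076*(-346/1383) - 68926/47071) = 1/(5216296/1383 - 68926/47071) = 1/(245440944358/65099193) = 65099193/245440944358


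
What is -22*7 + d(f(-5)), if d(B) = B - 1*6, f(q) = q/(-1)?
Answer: -155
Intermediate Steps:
f(q) = -q (f(q) = q*(-1) = -q)
d(B) = -6 + B (d(B) = B - 6 = -6 + B)
-22*7 + d(f(-5)) = -22*7 + (-6 - 1*(-5)) = -154 + (-6 + 5) = -154 - 1 = -155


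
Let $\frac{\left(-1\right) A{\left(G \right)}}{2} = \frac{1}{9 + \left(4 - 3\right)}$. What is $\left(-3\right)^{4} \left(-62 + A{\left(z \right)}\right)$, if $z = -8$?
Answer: $- \frac{25191}{5} \approx -5038.2$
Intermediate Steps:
$A{\left(G \right)} = - \frac{1}{5}$ ($A{\left(G \right)} = - \frac{2}{9 + \left(4 - 3\right)} = - \frac{2}{9 + 1} = - \frac{2}{10} = \left(-2\right) \frac{1}{10} = - \frac{1}{5}$)
$\left(-3\right)^{4} \left(-62 + A{\left(z \right)}\right) = \left(-3\right)^{4} \left(-62 - \frac{1}{5}\right) = 81 \left(- \frac{311}{5}\right) = - \frac{25191}{5}$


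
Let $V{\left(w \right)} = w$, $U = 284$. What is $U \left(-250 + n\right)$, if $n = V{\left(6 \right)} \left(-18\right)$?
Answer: $-101672$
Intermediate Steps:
$n = -108$ ($n = 6 \left(-18\right) = -108$)
$U \left(-250 + n\right) = 284 \left(-250 - 108\right) = 284 \left(-358\right) = -101672$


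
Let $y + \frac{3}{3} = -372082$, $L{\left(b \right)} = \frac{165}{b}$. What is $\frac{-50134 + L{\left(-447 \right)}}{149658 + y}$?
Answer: $\frac{7470021}{33141325} \approx 0.2254$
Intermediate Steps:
$y = -372083$ ($y = -1 - 372082 = -372083$)
$\frac{-50134 + L{\left(-447 \right)}}{149658 + y} = \frac{-50134 + \frac{165}{-447}}{149658 - 372083} = \frac{-50134 + 165 \left(- \frac{1}{447}\right)}{-222425} = \left(-50134 - \frac{55}{149}\right) \left(- \frac{1}{222425}\right) = \left(- \frac{7470021}{149}\right) \left(- \frac{1}{222425}\right) = \frac{7470021}{33141325}$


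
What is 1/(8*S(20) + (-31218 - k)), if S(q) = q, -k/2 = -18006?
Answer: -1/67070 ≈ -1.4910e-5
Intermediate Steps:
k = 36012 (k = -2*(-18006) = 36012)
1/(8*S(20) + (-31218 - k)) = 1/(8*20 + (-31218 - 1*36012)) = 1/(160 + (-31218 - 36012)) = 1/(160 - 67230) = 1/(-67070) = -1/67070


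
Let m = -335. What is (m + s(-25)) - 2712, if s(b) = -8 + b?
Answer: -3080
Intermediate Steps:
(m + s(-25)) - 2712 = (-335 + (-8 - 25)) - 2712 = (-335 - 33) - 2712 = -368 - 2712 = -3080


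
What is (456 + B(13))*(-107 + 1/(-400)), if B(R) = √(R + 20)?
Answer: -2439657/50 - 42801*√33/400 ≈ -49408.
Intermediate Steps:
B(R) = √(20 + R)
(456 + B(13))*(-107 + 1/(-400)) = (456 + √(20 + 13))*(-107 + 1/(-400)) = (456 + √33)*(-107 - 1/400) = (456 + √33)*(-42801/400) = -2439657/50 - 42801*√33/400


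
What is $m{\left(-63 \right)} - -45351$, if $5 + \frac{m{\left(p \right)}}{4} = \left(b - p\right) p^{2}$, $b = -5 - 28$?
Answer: $521611$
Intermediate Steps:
$b = -33$ ($b = -5 - 28 = -33$)
$m{\left(p \right)} = -20 + 4 p^{2} \left(-33 - p\right)$ ($m{\left(p \right)} = -20 + 4 \left(-33 - p\right) p^{2} = -20 + 4 p^{2} \left(-33 - p\right)$)
$m{\left(-63 \right)} - -45351 = \left(-20 - 132 \left(-63\right)^{2} - 4 \left(-63\right)^{3}\right) - -45351 = \left(-20 - 523908 - -1000188\right) + 45351 = \left(-20 - 523908 + 1000188\right) + 45351 = 476260 + 45351 = 521611$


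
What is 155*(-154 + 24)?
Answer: -20150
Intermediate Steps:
155*(-154 + 24) = 155*(-130) = -20150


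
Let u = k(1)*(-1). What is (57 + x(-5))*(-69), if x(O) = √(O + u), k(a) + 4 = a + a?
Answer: -3933 - 69*I*√3 ≈ -3933.0 - 119.51*I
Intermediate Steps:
k(a) = -4 + 2*a (k(a) = -4 + (a + a) = -4 + 2*a)
u = 2 (u = (-4 + 2*1)*(-1) = (-4 + 2)*(-1) = -2*(-1) = 2)
x(O) = √(2 + O) (x(O) = √(O + 2) = √(2 + O))
(57 + x(-5))*(-69) = (57 + √(2 - 5))*(-69) = (57 + √(-3))*(-69) = (57 + I*√3)*(-69) = -3933 - 69*I*√3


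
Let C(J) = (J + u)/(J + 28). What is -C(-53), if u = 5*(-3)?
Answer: -68/25 ≈ -2.7200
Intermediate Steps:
u = -15
C(J) = (-15 + J)/(28 + J) (C(J) = (J - 15)/(J + 28) = (-15 + J)/(28 + J))
-C(-53) = -(-15 - 53)/(28 - 53) = -(-68)/(-25) = -(-1)*(-68)/25 = -1*68/25 = -68/25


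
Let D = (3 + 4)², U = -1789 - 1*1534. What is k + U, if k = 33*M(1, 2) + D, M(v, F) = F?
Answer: -3208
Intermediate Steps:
U = -3323 (U = -1789 - 1534 = -3323)
D = 49 (D = 7² = 49)
k = 115 (k = 33*2 + 49 = 66 + 49 = 115)
k + U = 115 - 3323 = -3208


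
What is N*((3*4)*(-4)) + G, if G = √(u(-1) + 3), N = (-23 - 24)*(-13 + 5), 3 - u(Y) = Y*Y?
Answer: -18048 + √5 ≈ -18046.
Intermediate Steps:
u(Y) = 3 - Y² (u(Y) = 3 - Y*Y = 3 - Y²)
N = 376 (N = -47*(-8) = 376)
G = √5 (G = √((3 - 1*(-1)²) + 3) = √((3 - 1*1) + 3) = √((3 - 1) + 3) = √(2 + 3) = √5 ≈ 2.2361)
N*((3*4)*(-4)) + G = 376*((3*4)*(-4)) + √5 = 376*(12*(-4)) + √5 = 376*(-48) + √5 = -18048 + √5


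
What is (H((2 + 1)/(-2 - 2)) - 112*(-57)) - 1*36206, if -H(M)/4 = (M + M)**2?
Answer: -29831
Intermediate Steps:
H(M) = -16*M**2 (H(M) = -4*(M + M)**2 = -4*4*M**2 = -16*M**2)
(H((2 + 1)/(-2 - 2)) - 112*(-57)) - 1*36206 = (-16*(2 + 1)**2/(-2 - 2)**2 - 112*(-57)) - 1*36206 = (-16*(3/(-4))**2 + 6384) - 36206 = (-16*(3*(-1/4))**2 + 6384) - 36206 = (-16*(-3/4)**2 + 6384) - 36206 = (-16*9/16 + 6384) - 36206 = (-9 + 6384) - 36206 = 6375 - 36206 = -29831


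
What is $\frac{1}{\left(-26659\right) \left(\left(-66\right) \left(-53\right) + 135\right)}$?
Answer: $- \frac{1}{96852147} \approx -1.0325 \cdot 10^{-8}$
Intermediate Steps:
$\frac{1}{\left(-26659\right) \left(\left(-66\right) \left(-53\right) + 135\right)} = - \frac{1}{26659 \left(3498 + 135\right)} = - \frac{1}{26659 \cdot 3633} = \left(- \frac{1}{26659}\right) \frac{1}{3633} = - \frac{1}{96852147}$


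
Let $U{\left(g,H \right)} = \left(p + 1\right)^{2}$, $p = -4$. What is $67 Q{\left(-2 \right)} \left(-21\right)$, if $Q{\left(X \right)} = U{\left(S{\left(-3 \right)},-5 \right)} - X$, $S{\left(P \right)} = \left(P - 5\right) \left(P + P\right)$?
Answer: $-15477$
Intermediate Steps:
$S{\left(P \right)} = 2 P \left(-5 + P\right)$ ($S{\left(P \right)} = \left(-5 + P\right) 2 P = 2 P \left(-5 + P\right)$)
$U{\left(g,H \right)} = 9$ ($U{\left(g,H \right)} = \left(-4 + 1\right)^{2} = \left(-3\right)^{2} = 9$)
$Q{\left(X \right)} = 9 - X$
$67 Q{\left(-2 \right)} \left(-21\right) = 67 \left(9 - -2\right) \left(-21\right) = 67 \left(9 + 2\right) \left(-21\right) = 67 \cdot 11 \left(-21\right) = 737 \left(-21\right) = -15477$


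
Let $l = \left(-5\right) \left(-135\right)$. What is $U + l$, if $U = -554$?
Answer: $121$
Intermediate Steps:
$l = 675$
$U + l = -554 + 675 = 121$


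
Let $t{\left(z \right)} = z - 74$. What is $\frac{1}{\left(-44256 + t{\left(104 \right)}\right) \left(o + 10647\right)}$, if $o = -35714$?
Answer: $\frac{1}{1108613142} \approx 9.0203 \cdot 10^{-10}$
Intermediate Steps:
$t{\left(z \right)} = -74 + z$
$\frac{1}{\left(-44256 + t{\left(104 \right)}\right) \left(o + 10647\right)} = \frac{1}{\left(-44256 + \left(-74 + 104\right)\right) \left(-35714 + 10647\right)} = \frac{1}{\left(-44256 + 30\right) \left(-25067\right)} = \frac{1}{\left(-44226\right) \left(-25067\right)} = \frac{1}{1108613142}$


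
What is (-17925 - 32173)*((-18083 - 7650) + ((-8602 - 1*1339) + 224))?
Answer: 1775974100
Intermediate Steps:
(-17925 - 32173)*((-18083 - 7650) + ((-8602 - 1*1339) + 224)) = -50098*(-25733 + ((-8602 - 1339) + 224)) = -50098*(-25733 + (-9941 + 224)) = -50098*(-25733 - 9717) = -50098*(-35450) = 1775974100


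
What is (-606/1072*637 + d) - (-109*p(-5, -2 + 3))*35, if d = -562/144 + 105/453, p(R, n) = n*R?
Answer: -7079831893/364212 ≈ -19439.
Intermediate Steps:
p(R, n) = R*n
d = -39911/10872 (d = -562*1/144 + 105*(1/453) = -281/72 + 35/151 = -39911/10872 ≈ -3.6710)
(-606/1072*637 + d) - (-109*p(-5, -2 + 3))*35 = (-606/1072*637 - 39911/10872) - (-(-545)*(-2 + 3))*35 = (-606*1/1072*637 - 39911/10872) - (-(-545))*35 = (-303/536*637 - 39911/10872) - (-109*(-5))*35 = (-193011/536 - 39911/10872) - 545*35 = -132487993/364212 - 1*19075 = -132487993/364212 - 19075 = -7079831893/364212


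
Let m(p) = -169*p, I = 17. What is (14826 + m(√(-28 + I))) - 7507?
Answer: 7319 - 169*I*√11 ≈ 7319.0 - 560.51*I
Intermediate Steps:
(14826 + m(√(-28 + I))) - 7507 = (14826 - 169*√(-28 + 17)) - 7507 = (14826 - 169*I*√11) - 7507 = 7319 - 169*I*√11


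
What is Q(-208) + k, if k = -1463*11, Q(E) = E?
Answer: -16301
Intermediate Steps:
k = -16093
Q(-208) + k = -208 - 16093 = -16301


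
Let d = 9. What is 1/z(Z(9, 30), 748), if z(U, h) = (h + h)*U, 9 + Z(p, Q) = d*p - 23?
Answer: 1/73304 ≈ 1.3642e-5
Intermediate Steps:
Z(p, Q) = -32 + 9*p (Z(p, Q) = -9 + (9*p - 23) = -9 + (-23 + 9*p) = -32 + 9*p)
z(U, h) = 2*U*h (z(U, h) = (2*h)*U = 2*U*h)
1/z(Z(9, 30), 748) = 1/(2*(-32 + 9*9)*748) = 1/(2*(-32 + 81)*748) = 1/(2*49*748) = 1/73304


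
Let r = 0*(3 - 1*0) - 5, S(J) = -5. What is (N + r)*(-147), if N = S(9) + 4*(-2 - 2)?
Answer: 3822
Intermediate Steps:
N = -21 (N = -5 + 4*(-2 - 2) = -5 + 4*(-4) = -5 - 16 = -21)
r = -5 (r = 0*(3 + 0) - 5 = 0*3 - 5 = 0 - 5 = -5)
(N + r)*(-147) = (-21 - 5)*(-147) = -26*(-147) = 3822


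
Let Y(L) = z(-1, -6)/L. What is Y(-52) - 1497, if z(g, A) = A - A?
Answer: -1497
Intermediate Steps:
z(g, A) = 0
Y(L) = 0 (Y(L) = 0/L = 0)
Y(-52) - 1497 = 0 - 1497 = -1497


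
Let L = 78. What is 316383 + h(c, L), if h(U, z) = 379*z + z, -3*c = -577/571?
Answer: 346023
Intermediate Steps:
c = 577/1713 (c = -(-577)/(3*571) = -⅓*(-577/571) = 577/1713 ≈ 0.33684)
h(U, z) = 380*z
316383 + h(c, L) = 316383 + 380*78 = 316383 + 29640 = 346023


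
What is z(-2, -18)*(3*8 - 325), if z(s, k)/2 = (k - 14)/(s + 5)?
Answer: 19264/3 ≈ 6421.3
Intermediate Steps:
z(s, k) = 2*(-14 + k)/(5 + s) (z(s, k) = 2*((k - 14)/(s + 5)) = 2*((-14 + k)/(5 + s)) = 2*(-14 + k)/(5 + s))
z(-2, -18)*(3*8 - 325) = (2*(-14 - 18)/(5 - 2))*(3*8 - 325) = (2*(-32)/3)*(24 - 325) = (2*(⅓)*(-32))*(-301) = -64/3*(-301) = 19264/3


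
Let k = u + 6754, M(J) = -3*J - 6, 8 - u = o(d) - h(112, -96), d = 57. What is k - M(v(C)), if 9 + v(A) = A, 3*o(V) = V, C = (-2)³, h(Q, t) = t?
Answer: 6602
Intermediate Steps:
C = -8
o(V) = V/3
v(A) = -9 + A
u = -107 (u = 8 - ((⅓)*57 - 1*(-96)) = 8 - (19 + 96) = 8 - 1*115 = 8 - 115 = -107)
M(J) = -6 - 3*J
k = 6647 (k = -107 + 6754 = 6647)
k - M(v(C)) = 6647 - (-6 - 3*(-9 - 8)) = 6647 - (-6 - 3*(-17)) = 6647 - (-6 + 51) = 6647 - 1*45 = 6647 - 45 = 6602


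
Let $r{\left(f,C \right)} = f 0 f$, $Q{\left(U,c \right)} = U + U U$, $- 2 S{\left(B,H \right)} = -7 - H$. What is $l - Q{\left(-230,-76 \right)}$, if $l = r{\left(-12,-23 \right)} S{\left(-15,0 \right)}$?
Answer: $-52670$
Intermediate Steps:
$S{\left(B,H \right)} = \frac{7}{2} + \frac{H}{2}$ ($S{\left(B,H \right)} = - \frac{-7 - H}{2} = \frac{7}{2} + \frac{H}{2}$)
$Q{\left(U,c \right)} = U + U^{2}$
$r{\left(f,C \right)} = 0$ ($r{\left(f,C \right)} = 0 f = 0$)
$l = 0$ ($l = 0 \left(\frac{7}{2} + \frac{1}{2} \cdot 0\right) = 0 \left(\frac{7}{2} + 0\right) = 0 \cdot \frac{7}{2} = 0$)
$l - Q{\left(-230,-76 \right)} = 0 - - 230 \left(1 - 230\right) = 0 - \left(-230\right) \left(-229\right) = 0 - 52670 = -52670$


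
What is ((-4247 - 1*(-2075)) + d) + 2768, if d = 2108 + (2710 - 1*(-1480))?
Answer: 6894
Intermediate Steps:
d = 6298 (d = 2108 + (2710 + 1480) = 2108 + 4190 = 6298)
((-4247 - 1*(-2075)) + d) + 2768 = ((-4247 - 1*(-2075)) + 6298) + 2768 = ((-4247 + 2075) + 6298) + 2768 = (-2172 + 6298) + 2768 = 4126 + 2768 = 6894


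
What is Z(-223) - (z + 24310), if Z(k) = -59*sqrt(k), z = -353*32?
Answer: -13014 - 59*I*sqrt(223) ≈ -13014.0 - 881.06*I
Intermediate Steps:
z = -11296
Z(-223) - (z + 24310) = -59*I*sqrt(223) - (-11296 + 24310) = -59*I*sqrt(223) - 1*13014 = -59*I*sqrt(223) - 13014 = -13014 - 59*I*sqrt(223)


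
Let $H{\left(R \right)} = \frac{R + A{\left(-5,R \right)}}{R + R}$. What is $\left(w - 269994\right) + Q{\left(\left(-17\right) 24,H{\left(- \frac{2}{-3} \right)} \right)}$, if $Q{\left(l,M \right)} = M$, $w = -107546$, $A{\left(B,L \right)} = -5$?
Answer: $- \frac{1510173}{4} \approx -3.7754 \cdot 10^{5}$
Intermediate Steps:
$H{\left(R \right)} = \frac{-5 + R}{2 R}$ ($H{\left(R \right)} = \frac{R - 5}{R + R} = \frac{-5 + R}{2 R}$)
$\left(w - 269994\right) + Q{\left(\left(-17\right) 24,H{\left(- \frac{2}{-3} \right)} \right)} = \left(-107546 - 269994\right) + \frac{-5 - \frac{2}{-3}}{2 \left(- \frac{2}{-3}\right)} = -377540 + \frac{-5 - - \frac{2}{3}}{2 \left(\left(-2\right) \left(- \frac{1}{3}\right)\right)} = -377540 + \frac{-5 + \frac{2}{3}}{2 \cdot \frac{2}{3}} = -377540 + \frac{1}{2} \cdot \frac{3}{2} \left(- \frac{13}{3}\right) = -377540 - \frac{13}{4} = - \frac{1510173}{4}$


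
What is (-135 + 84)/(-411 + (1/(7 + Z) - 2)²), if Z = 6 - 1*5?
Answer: 1088/8693 ≈ 0.12516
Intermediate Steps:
Z = 1 (Z = 6 - 5 = 1)
(-135 + 84)/(-411 + (1/(7 + Z) - 2)²) = (-135 + 84)/(-411 + (1/(7 + 1) - 2)²) = -51/(-411 + (1/8 - 2)²) = -51/(-411 + (⅛ - 2)²) = -51/(-411 + (-15/8)²) = -51/(-411 + 225/64) = -51/(-26079/64) = -51*(-64/26079) = 1088/8693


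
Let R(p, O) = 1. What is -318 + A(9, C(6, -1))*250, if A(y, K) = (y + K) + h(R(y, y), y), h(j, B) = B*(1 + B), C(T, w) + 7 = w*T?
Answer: 21182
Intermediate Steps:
C(T, w) = -7 + T*w (C(T, w) = -7 + w*T = -7 + T*w)
A(y, K) = K + y + y*(1 + y) (A(y, K) = (y + K) + y*(1 + y) = (K + y) + y*(1 + y) = K + y + y*(1 + y))
-318 + A(9, C(6, -1))*250 = -318 + ((-7 + 6*(-1)) + 9 + 9*(1 + 9))*250 = -318 + ((-7 - 6) + 9 + 9*10)*250 = -318 + (-13 + 9 + 90)*250 = -318 + 86*250 = -318 + 21500 = 21182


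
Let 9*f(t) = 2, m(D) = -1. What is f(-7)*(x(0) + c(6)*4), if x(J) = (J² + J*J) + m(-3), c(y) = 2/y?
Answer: 2/27 ≈ 0.074074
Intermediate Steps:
f(t) = 2/9 (f(t) = (⅑)*2 = 2/9)
x(J) = -1 + 2*J² (x(J) = (J² + J*J) - 1 = (J² + J²) - 1 = 2*J² - 1 = -1 + 2*J²)
f(-7)*(x(0) + c(6)*4) = 2*((-1 + 2*0²) + (2/6)*4)/9 = 2*((-1 + 2*0) + (2*(⅙))*4)/9 = 2*((-1 + 0) + (⅓)*4)/9 = 2*(-1 + 4/3)/9 = (2/9)*(⅓) = 2/27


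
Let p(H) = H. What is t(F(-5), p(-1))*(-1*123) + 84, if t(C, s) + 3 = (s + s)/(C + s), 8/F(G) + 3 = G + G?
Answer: 2105/7 ≈ 300.71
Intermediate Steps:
F(G) = 8/(-3 + 2*G) (F(G) = 8/(-3 + (G + G)) = 8/(-3 + 2*G))
t(C, s) = -3 + 2*s/(C + s) (t(C, s) = -3 + (s + s)/(C + s) = -3 + (2*s)/(C + s) = -3 + 2*s/(C + s))
t(F(-5), p(-1))*(-1*123) + 84 = ((-1*(-1) - 24/(-3 + 2*(-5)))/(8/(-3 + 2*(-5)) - 1))*(-1*123) + 84 = ((1 - 24/(-3 - 10))/(8/(-3 - 10) - 1))*(-123) + 84 = ((1 - 24/(-13))/(8/(-13) - 1))*(-123) + 84 = ((1 - 24*(-1)/13)/(8*(-1/13) - 1))*(-123) + 84 = ((1 - 3*(-8/13))/(-8/13 - 1))*(-123) + 84 = ((1 + 24/13)/(-21/13))*(-123) + 84 = -13/21*37/13*(-123) + 84 = -37/21*(-123) + 84 = 1517/7 + 84 = 2105/7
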